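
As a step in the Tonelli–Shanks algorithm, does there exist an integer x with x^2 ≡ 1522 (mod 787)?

(1522|787)
  = (735|787)    [1522 ≡ 735 mod 787]
  = -(787|735)    [QR: both ≡ 3 mod 4, sign flips]
  = -(52|735)    [787 ≡ 52 mod 735]
  = -(13|735)    [735 ≡ 7 mod 8 ⇒ (2|735)^2 = +1]
  = -(735|13)    [QR: 13 ≡ 1 mod 4, sign kept]
  = -(7|13)    [735 ≡ 7 mod 13]
  = -(13|7)    [QR: 13 ≡ 1 mod 4, sign kept]
  = -(6|7)    [13 ≡ 6 mod 7]
  = -(3|7)    [7 ≡ 7 mod 8 ⇒ (2|7) = +1]
  = (7|3)    [QR: both ≡ 3 mod 4, sign flips]
  = (1|3)    [7 ≡ 1 mod 3]
  = 1    [(1|3) = 1]
The Legendre symbol is 1, so x^2 ≡ 1522 (mod 787) has solution.

yes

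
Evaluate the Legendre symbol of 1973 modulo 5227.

-1

(1973/5227)
  = (5227/1973)    [QR: 1973 ≡ 1 mod 4, sign kept]
  = (1281/1973)    [5227 ≡ 1281 mod 1973]
  = (1973/1281)    [QR: 1281 ≡ 1 mod 4, sign kept]
  = (692/1281)    [1973 ≡ 692 mod 1281]
  = (173/1281)    [1281 ≡ 1 mod 8 ⇒ (2/1281)^2 = +1]
  = (1281/173)    [QR: 173 ≡ 1 mod 4, sign kept]
  = (70/173)    [1281 ≡ 70 mod 173]
  = -(35/173)    [173 ≡ 5 mod 8 ⇒ (2/173) = -1]
  = -(173/35)    [QR: 173 ≡ 1 mod 4, sign kept]
  = -(33/35)    [173 ≡ 33 mod 35]
  = -(35/33)    [QR: 33 ≡ 1 mod 4, sign kept]
  = -(2/33)    [35 ≡ 2 mod 33]
  = -(1/33)    [33 ≡ 1 mod 8 ⇒ (2/33) = +1]
  = -1    [(1/33) = 1]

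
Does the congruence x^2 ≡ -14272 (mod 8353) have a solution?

Pull out -1: (-14272/8353) = (-1/8353)·(14272/8353). Since 8353 ≡ 1 (mod 4), (-1/8353) = +1. Now have (14272/8353).
Reduce the numerator: 14272 ≡ 5919 (mod 8353), so (14272/8353) = (5919/8353).
8353 ≡ 1 (mod 4), so quadratic reciprocity gives (5919/8353) = (8353/5919). Reduce: 8353 ≡ 2434 (mod 5919). Now have (2434/5919).
Factor out 2: 2434 = 2·1217. Since 5919 ≡ 7 (mod 8), (2/5919) = +1. Now have (1217/5919).
1217 ≡ 1 (mod 4), so quadratic reciprocity gives (1217/5919) = (5919/1217). Reduce: 5919 ≡ 1051 (mod 1217). Now have (1051/1217).
1217 ≡ 1 (mod 4), so quadratic reciprocity gives (1051/1217) = (1217/1051). Reduce: 1217 ≡ 166 (mod 1051). Now have (166/1051).
Factor out 2: 166 = 2·83. Since 1051 ≡ 3 (mod 8), (2/1051) = -1. Now have -(83/1051).
Both 83 ≡ 3 and 1051 ≡ 3 (mod 4), so reciprocity gives (83/1051) = -(1051/83). Reduce: 1051 ≡ 55 (mod 83). Now have (55/83).
Both 55 ≡ 3 and 83 ≡ 3 (mod 4), so reciprocity gives (55/83) = -(83/55). Reduce: 83 ≡ 28 (mod 55). Now have -(28/55).
Factor out 2: 28 = 2^2·7. Since 55 ≡ 7 (mod 8), (2/55) = +1, and (2/55)^2 = +1. Now have -(7/55).
Both 7 ≡ 3 and 55 ≡ 3 (mod 4), so reciprocity gives (7/55) = -(55/7). Reduce: 55 ≡ 6 (mod 7). Now have (6/7).
Factor out 2: 6 = 2·3. Since 7 ≡ 7 (mod 8), (2/7) = +1. Now have (3/7).
Both 3 ≡ 3 and 7 ≡ 3 (mod 4), so reciprocity gives (3/7) = -(7/3). Reduce: 7 ≡ 1 (mod 3). Now have -(1/3).
(1/3) = 1. Collecting the sign factors: -1.
(-14272/8353) = -1, and 8353 is prime, so -14272 is not a quadratic residue mod 8353.

no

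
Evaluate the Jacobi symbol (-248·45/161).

-1

By multiplicativity, (-248·45/161) = (-248/161)·(45/161).
First factor (-248/161):
Reduce the numerator: -248 ≡ 74 (mod 161), so (-248/161) = (74/161).
Factor out 2: 74 = 2·37. Since 161 ≡ 1 (mod 8), (2/161) = +1. Now have (37/161).
37 ≡ 1 (mod 4), so quadratic reciprocity gives (37/161) = (161/37). Reduce: 161 ≡ 13 (mod 37). Now have (13/37).
13 ≡ 1 (mod 4), so quadratic reciprocity gives (13/37) = (37/13). Reduce: 37 ≡ 11 (mod 13). Now have (11/13).
13 ≡ 1 (mod 4), so quadratic reciprocity gives (11/13) = (13/11). Reduce: 13 ≡ 2 (mod 11). Now have (2/11).
Factor out 2: 2 = 2. Since 11 ≡ 3 (mod 8), (2/11) = -1. Now have -(1/11).
(1/11) = 1. Collecting the sign factors: -1.
Second factor (45/161):
45 ≡ 1 (mod 4), so quadratic reciprocity gives (45/161) = (161/45). Reduce: 161 ≡ 26 (mod 45). Now have (26/45).
Factor out 2: 26 = 2·13. Since 45 ≡ 5 (mod 8), (2/45) = -1. Now have -(13/45).
13 ≡ 1 (mod 4), so quadratic reciprocity gives (13/45) = (45/13). Reduce: 45 ≡ 6 (mod 13). Now have -(6/13).
Factor out 2: 6 = 2·3. Since 13 ≡ 5 (mod 8), (2/13) = -1. Now have (3/13).
13 ≡ 1 (mod 4), so quadratic reciprocity gives (3/13) = (13/3). Reduce: 13 ≡ 1 (mod 3). Now have (1/3).
(1/3) = 1. Collecting the sign factors: 1.
Product: (-1)·(1) = -1.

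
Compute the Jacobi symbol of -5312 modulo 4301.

1

(-5312/4301)
  = (5312/4301)    [4301 ≡ 1 mod 4 ⇒ (-1/4301) = +1]
  = (1011/4301)    [5312 ≡ 1011 mod 4301]
  = (4301/1011)    [QR: 4301 ≡ 1 mod 4, sign kept]
  = (257/1011)    [4301 ≡ 257 mod 1011]
  = (1011/257)    [QR: 257 ≡ 1 mod 4, sign kept]
  = (240/257)    [1011 ≡ 240 mod 257]
  = (15/257)    [257 ≡ 1 mod 8 ⇒ (2/257)^4 = +1]
  = (257/15)    [QR: 257 ≡ 1 mod 4, sign kept]
  = (2/15)    [257 ≡ 2 mod 15]
  = (1/15)    [15 ≡ 7 mod 8 ⇒ (2/15) = +1]
  = 1    [(1/15) = 1]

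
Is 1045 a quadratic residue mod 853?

Reduce the numerator: 1045 ≡ 192 (mod 853), so (1045/853) = (192/853).
Factor out 2: 192 = 2^6·3. Since 853 ≡ 5 (mod 8), (2/853) = -1, and (2/853)^6 = +1. Now have (3/853).
853 ≡ 1 (mod 4), so quadratic reciprocity gives (3/853) = (853/3). Reduce: 853 ≡ 1 (mod 3). Now have (1/3).
(1/3) = 1. Collecting the sign factors: 1.
The Legendre symbol is 1, so x^2 ≡ 1045 (mod 853) has solution.

yes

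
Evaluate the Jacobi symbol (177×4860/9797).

By multiplicativity, (177·4860/9797) = (177/9797)·(4860/9797).
First factor (177/9797):
(177/9797)
  = (9797/177)    [QR: 177 ≡ 1 mod 4, sign kept]
  = (62/177)    [9797 ≡ 62 mod 177]
  = (31/177)    [177 ≡ 1 mod 8 ⇒ (2/177) = +1]
  = (177/31)    [QR: 177 ≡ 1 mod 4, sign kept]
  = (22/31)    [177 ≡ 22 mod 31]
  = (11/31)    [31 ≡ 7 mod 8 ⇒ (2/31) = +1]
  = -(31/11)    [QR: both ≡ 3 mod 4, sign flips]
  = -(9/11)    [31 ≡ 9 mod 11]
  = -(11/9)    [QR: 9 ≡ 1 mod 4, sign kept]
  = -(2/9)    [11 ≡ 2 mod 9]
  = -(1/9)    [9 ≡ 1 mod 8 ⇒ (2/9) = +1]
  = -1    [(1/9) = 1]
Second factor (4860/9797):
(4860/9797)
  = (1215/9797)    [9797 ≡ 5 mod 8 ⇒ (2/9797)^2 = +1]
  = (9797/1215)    [QR: 9797 ≡ 1 mod 4, sign kept]
  = (77/1215)    [9797 ≡ 77 mod 1215]
  = (1215/77)    [QR: 77 ≡ 1 mod 4, sign kept]
  = (60/77)    [1215 ≡ 60 mod 77]
  = (15/77)    [77 ≡ 5 mod 8 ⇒ (2/77)^2 = +1]
  = (77/15)    [QR: 77 ≡ 1 mod 4, sign kept]
  = (2/15)    [77 ≡ 2 mod 15]
  = (1/15)    [15 ≡ 7 mod 8 ⇒ (2/15) = +1]
  = 1    [(1/15) = 1]
Product: (-1)·(1) = -1.

-1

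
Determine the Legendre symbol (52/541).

-1

(52/541)
  = (13/541)    [541 ≡ 5 mod 8 ⇒ (2/541)^2 = +1]
  = (541/13)    [QR: 13 ≡ 1 mod 4, sign kept]
  = (8/13)    [541 ≡ 8 mod 13]
  = -(1/13)    [13 ≡ 5 mod 8 ⇒ (2/13)^3 = -1]
  = -1    [(1/13) = 1]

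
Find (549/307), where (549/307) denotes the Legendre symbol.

-1

Reduce the numerator: 549 ≡ 242 (mod 307), so (549/307) = (242/307).
Factor out 2: 242 = 2·121. Since 307 ≡ 3 (mod 8), (2/307) = -1. Now have -(121/307).
121 ≡ 1 (mod 4), so quadratic reciprocity gives (121/307) = (307/121). Reduce: 307 ≡ 65 (mod 121). Now have -(65/121).
65 ≡ 1 (mod 4), so quadratic reciprocity gives (65/121) = (121/65). Reduce: 121 ≡ 56 (mod 65). Now have -(56/65).
Factor out 2: 56 = 2^3·7. Since 65 ≡ 1 (mod 8), (2/65) = +1, and (2/65)^3 = +1. Now have -(7/65).
65 ≡ 1 (mod 4), so quadratic reciprocity gives (7/65) = (65/7). Reduce: 65 ≡ 2 (mod 7). Now have -(2/7).
Factor out 2: 2 = 2. Since 7 ≡ 7 (mod 8), (2/7) = +1. Now have -(1/7).
(1/7) = 1. Collecting the sign factors: -1.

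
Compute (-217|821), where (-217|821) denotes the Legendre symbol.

(-217|821)
  = (217|821)    [821 ≡ 1 mod 4 ⇒ (-1|821) = +1]
  = (821|217)    [QR: 217 ≡ 1 mod 4, sign kept]
  = (170|217)    [821 ≡ 170 mod 217]
  = (85|217)    [217 ≡ 1 mod 8 ⇒ (2|217) = +1]
  = (217|85)    [QR: 85 ≡ 1 mod 4, sign kept]
  = (47|85)    [217 ≡ 47 mod 85]
  = (85|47)    [QR: 85 ≡ 1 mod 4, sign kept]
  = (38|47)    [85 ≡ 38 mod 47]
  = (19|47)    [47 ≡ 7 mod 8 ⇒ (2|47) = +1]
  = -(47|19)    [QR: both ≡ 3 mod 4, sign flips]
  = -(9|19)    [47 ≡ 9 mod 19]
  = -(19|9)    [QR: 9 ≡ 1 mod 4, sign kept]
  = -(1|9)    [19 ≡ 1 mod 9]
  = -1    [(1|9) = 1]

-1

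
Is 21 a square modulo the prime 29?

21 ≡ 1 (mod 4), so quadratic reciprocity gives (21/29) = (29/21). Reduce: 29 ≡ 8 (mod 21). Now have (8/21).
Factor out 2: 8 = 2^3. Since 21 ≡ 5 (mod 8), (2/21) = -1, and (2/21)^3 = -1. Now have -(1/21).
(1/21) = 1. Collecting the sign factors: -1.
The Legendre symbol is -1, so x^2 ≡ 21 (mod 29) has no solution.

no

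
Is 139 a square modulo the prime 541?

(139/541)
  = (541/139)    [QR: 541 ≡ 1 mod 4, sign kept]
  = (124/139)    [541 ≡ 124 mod 139]
  = (31/139)    [139 ≡ 3 mod 8 ⇒ (2/139)^2 = +1]
  = -(139/31)    [QR: both ≡ 3 mod 4, sign flips]
  = -(15/31)    [139 ≡ 15 mod 31]
  = (31/15)    [QR: both ≡ 3 mod 4, sign flips]
  = (1/15)    [31 ≡ 1 mod 15]
  = 1    [(1/15) = 1]
The Legendre symbol is 1, so x^2 ≡ 139 (mod 541) has solution.

yes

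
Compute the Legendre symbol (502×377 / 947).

1

By multiplicativity, (502·377 / 947) = (502 / 947)·(377 / 947).
First factor (502 / 947):
Factor out 2: 502 = 2·251. Since 947 ≡ 3 (mod 8), (2 / 947) = -1. Now have -(251 / 947).
Both 251 ≡ 3 and 947 ≡ 3 (mod 4), so reciprocity gives (251 / 947) = -(947 / 251). Reduce: 947 ≡ 194 (mod 251). Now have (194 / 251).
Factor out 2: 194 = 2·97. Since 251 ≡ 3 (mod 8), (2 / 251) = -1. Now have -(97 / 251).
97 ≡ 1 (mod 4), so quadratic reciprocity gives (97 / 251) = (251 / 97). Reduce: 251 ≡ 57 (mod 97). Now have -(57 / 97).
57 ≡ 1 (mod 4), so quadratic reciprocity gives (57 / 97) = (97 / 57). Reduce: 97 ≡ 40 (mod 57). Now have -(40 / 57).
Factor out 2: 40 = 2^3·5. Since 57 ≡ 1 (mod 8), (2 / 57) = +1, and (2 / 57)^3 = +1. Now have -(5 / 57).
5 ≡ 1 (mod 4), so quadratic reciprocity gives (5 / 57) = (57 / 5). Reduce: 57 ≡ 2 (mod 5). Now have -(2 / 5).
Factor out 2: 2 = 2. Since 5 ≡ 5 (mod 8), (2 / 5) = -1. Now have (1 / 5).
(1 / 5) = 1. Collecting the sign factors: 1.
Second factor (377 / 947):
377 ≡ 1 (mod 4), so quadratic reciprocity gives (377 / 947) = (947 / 377). Reduce: 947 ≡ 193 (mod 377). Now have (193 / 377).
193 ≡ 1 (mod 4), so quadratic reciprocity gives (193 / 377) = (377 / 193). Reduce: 377 ≡ 184 (mod 193). Now have (184 / 193).
Factor out 2: 184 = 2^3·23. Since 193 ≡ 1 (mod 8), (2 / 193) = +1, and (2 / 193)^3 = +1. Now have (23 / 193).
193 ≡ 1 (mod 4), so quadratic reciprocity gives (23 / 193) = (193 / 23). Reduce: 193 ≡ 9 (mod 23). Now have (9 / 23).
9 ≡ 1 (mod 4), so quadratic reciprocity gives (9 / 23) = (23 / 9). Reduce: 23 ≡ 5 (mod 9). Now have (5 / 9).
5 ≡ 1 (mod 4), so quadratic reciprocity gives (5 / 9) = (9 / 5). Reduce: 9 ≡ 4 (mod 5). Now have (4 / 5).
Factor out 2: 4 = 2^2. Since 5 ≡ 5 (mod 8), (2 / 5) = -1, and (2 / 5)^2 = +1. Now have (1 / 5).
(1 / 5) = 1. Collecting the sign factors: 1.
Product: (1)·(1) = 1.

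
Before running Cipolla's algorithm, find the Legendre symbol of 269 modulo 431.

-1

269 ≡ 1 (mod 4), so quadratic reciprocity gives (269/431) = (431/269). Reduce: 431 ≡ 162 (mod 269). Now have (162/269).
Factor out 2: 162 = 2·81. Since 269 ≡ 5 (mod 8), (2/269) = -1. Now have -(81/269).
81 ≡ 1 (mod 4), so quadratic reciprocity gives (81/269) = (269/81). Reduce: 269 ≡ 26 (mod 81). Now have -(26/81).
Factor out 2: 26 = 2·13. Since 81 ≡ 1 (mod 8), (2/81) = +1. Now have -(13/81).
13 ≡ 1 (mod 4), so quadratic reciprocity gives (13/81) = (81/13). Reduce: 81 ≡ 3 (mod 13). Now have -(3/13).
13 ≡ 1 (mod 4), so quadratic reciprocity gives (3/13) = (13/3). Reduce: 13 ≡ 1 (mod 3). Now have -(1/3).
(1/3) = 1. Collecting the sign factors: -1.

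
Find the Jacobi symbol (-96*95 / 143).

By multiplicativity, (-96·95 / 143) = (-96 / 143)·(95 / 143).
First factor (-96 / 143):
(-96 / 143)
  = -(96 / 143)    [143 ≡ 3 mod 4 ⇒ (-1 / 143) = -1]
  = -(3 / 143)    [143 ≡ 7 mod 8 ⇒ (2 / 143)^5 = +1]
  = (143 / 3)    [QR: both ≡ 3 mod 4, sign flips]
  = (2 / 3)    [143 ≡ 2 mod 3]
  = -(1 / 3)    [3 ≡ 3 mod 8 ⇒ (2 / 3) = -1]
  = -1    [(1 / 3) = 1]
Second factor (95 / 143):
(95 / 143)
  = -(143 / 95)    [QR: both ≡ 3 mod 4, sign flips]
  = -(48 / 95)    [143 ≡ 48 mod 95]
  = -(3 / 95)    [95 ≡ 7 mod 8 ⇒ (2 / 95)^4 = +1]
  = (95 / 3)    [QR: both ≡ 3 mod 4, sign flips]
  = (2 / 3)    [95 ≡ 2 mod 3]
  = -(1 / 3)    [3 ≡ 3 mod 8 ⇒ (2 / 3) = -1]
  = -1    [(1 / 3) = 1]
Product: (-1)·(-1) = 1.

1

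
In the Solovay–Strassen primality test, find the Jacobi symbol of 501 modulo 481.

1

(501 / 481)
  = (20 / 481)    [501 ≡ 20 mod 481]
  = (5 / 481)    [481 ≡ 1 mod 8 ⇒ (2 / 481)^2 = +1]
  = (481 / 5)    [QR: 5 ≡ 1 mod 4, sign kept]
  = (1 / 5)    [481 ≡ 1 mod 5]
  = 1    [(1 / 5) = 1]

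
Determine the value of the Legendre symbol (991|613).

-1

(991|613)
  = (378|613)    [991 ≡ 378 mod 613]
  = -(189|613)    [613 ≡ 5 mod 8 ⇒ (2|613) = -1]
  = -(613|189)    [QR: 189 ≡ 1 mod 4, sign kept]
  = -(46|189)    [613 ≡ 46 mod 189]
  = (23|189)    [189 ≡ 5 mod 8 ⇒ (2|189) = -1]
  = (189|23)    [QR: 189 ≡ 1 mod 4, sign kept]
  = (5|23)    [189 ≡ 5 mod 23]
  = (23|5)    [QR: 5 ≡ 1 mod 4, sign kept]
  = (3|5)    [23 ≡ 3 mod 5]
  = (5|3)    [QR: 5 ≡ 1 mod 4, sign kept]
  = (2|3)    [5 ≡ 2 mod 3]
  = -(1|3)    [3 ≡ 3 mod 8 ⇒ (2|3) = -1]
  = -1    [(1|3) = 1]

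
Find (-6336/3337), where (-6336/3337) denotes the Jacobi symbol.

Reduce the numerator: -6336 ≡ 338 (mod 3337), so (-6336/3337) = (338/3337).
Factor out 2: 338 = 2·169. Since 3337 ≡ 1 (mod 8), (2/3337) = +1. Now have (169/3337).
169 ≡ 1 (mod 4), so quadratic reciprocity gives (169/3337) = (3337/169). Reduce: 3337 ≡ 126 (mod 169). Now have (126/169).
Factor out 2: 126 = 2·63. Since 169 ≡ 1 (mod 8), (2/169) = +1. Now have (63/169).
169 ≡ 1 (mod 4), so quadratic reciprocity gives (63/169) = (169/63). Reduce: 169 ≡ 43 (mod 63). Now have (43/63).
Both 43 ≡ 3 and 63 ≡ 3 (mod 4), so reciprocity gives (43/63) = -(63/43). Reduce: 63 ≡ 20 (mod 43). Now have -(20/43).
Factor out 2: 20 = 2^2·5. Since 43 ≡ 3 (mod 8), (2/43) = -1, and (2/43)^2 = +1. Now have -(5/43).
5 ≡ 1 (mod 4), so quadratic reciprocity gives (5/43) = (43/5). Reduce: 43 ≡ 3 (mod 5). Now have -(3/5).
5 ≡ 1 (mod 4), so quadratic reciprocity gives (3/5) = (5/3). Reduce: 5 ≡ 2 (mod 3). Now have -(2/3).
Factor out 2: 2 = 2. Since 3 ≡ 3 (mod 8), (2/3) = -1. Now have (1/3).
(1/3) = 1. Collecting the sign factors: 1.

1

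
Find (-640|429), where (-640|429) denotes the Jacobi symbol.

Pull out -1: (-640|429) = (-1|429)·(640|429). Since 429 ≡ 1 (mod 4), (-1|429) = +1. Now have (640|429).
Reduce the numerator: 640 ≡ 211 (mod 429), so (640|429) = (211|429).
429 ≡ 1 (mod 4), so quadratic reciprocity gives (211|429) = (429|211). Reduce: 429 ≡ 7 (mod 211). Now have (7|211).
Both 7 ≡ 3 and 211 ≡ 3 (mod 4), so reciprocity gives (7|211) = -(211|7). Reduce: 211 ≡ 1 (mod 7). Now have -(1|7).
(1|7) = 1. Collecting the sign factors: -1.

-1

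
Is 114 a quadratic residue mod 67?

(114/67)
  = (47/67)    [114 ≡ 47 mod 67]
  = -(67/47)    [QR: both ≡ 3 mod 4, sign flips]
  = -(20/47)    [67 ≡ 20 mod 47]
  = -(5/47)    [47 ≡ 7 mod 8 ⇒ (2/47)^2 = +1]
  = -(47/5)    [QR: 5 ≡ 1 mod 4, sign kept]
  = -(2/5)    [47 ≡ 2 mod 5]
  = (1/5)    [5 ≡ 5 mod 8 ⇒ (2/5) = -1]
  = 1    [(1/5) = 1]
(114/67) = 1, and 67 is prime, so 114 is a quadratic residue mod 67.

yes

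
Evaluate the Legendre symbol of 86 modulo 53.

-1

(86 / 53)
  = (33 / 53)    [86 ≡ 33 mod 53]
  = (53 / 33)    [QR: 33 ≡ 1 mod 4, sign kept]
  = (20 / 33)    [53 ≡ 20 mod 33]
  = (5 / 33)    [33 ≡ 1 mod 8 ⇒ (2 / 33)^2 = +1]
  = (33 / 5)    [QR: 5 ≡ 1 mod 4, sign kept]
  = (3 / 5)    [33 ≡ 3 mod 5]
  = (5 / 3)    [QR: 5 ≡ 1 mod 4, sign kept]
  = (2 / 3)    [5 ≡ 2 mod 3]
  = -(1 / 3)    [3 ≡ 3 mod 8 ⇒ (2 / 3) = -1]
  = -1    [(1 / 3) = 1]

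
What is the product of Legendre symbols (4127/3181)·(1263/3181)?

-1

By multiplicativity, (4127·1263/3181) = (4127/3181)·(1263/3181).
First factor (4127/3181):
(4127/3181)
  = (946/3181)    [4127 ≡ 946 mod 3181]
  = -(473/3181)    [3181 ≡ 5 mod 8 ⇒ (2/3181) = -1]
  = -(3181/473)    [QR: 473 ≡ 1 mod 4, sign kept]
  = -(343/473)    [3181 ≡ 343 mod 473]
  = -(473/343)    [QR: 473 ≡ 1 mod 4, sign kept]
  = -(130/343)    [473 ≡ 130 mod 343]
  = -(65/343)    [343 ≡ 7 mod 8 ⇒ (2/343) = +1]
  = -(343/65)    [QR: 65 ≡ 1 mod 4, sign kept]
  = -(18/65)    [343 ≡ 18 mod 65]
  = -(9/65)    [65 ≡ 1 mod 8 ⇒ (2/65) = +1]
  = -(65/9)    [QR: 9 ≡ 1 mod 4, sign kept]
  = -(2/9)    [65 ≡ 2 mod 9]
  = -(1/9)    [9 ≡ 1 mod 8 ⇒ (2/9) = +1]
  = -1    [(1/9) = 1]
Second factor (1263/3181):
(1263/3181)
  = (3181/1263)    [QR: 3181 ≡ 1 mod 4, sign kept]
  = (655/1263)    [3181 ≡ 655 mod 1263]
  = -(1263/655)    [QR: both ≡ 3 mod 4, sign flips]
  = -(608/655)    [1263 ≡ 608 mod 655]
  = -(19/655)    [655 ≡ 7 mod 8 ⇒ (2/655)^5 = +1]
  = (655/19)    [QR: both ≡ 3 mod 4, sign flips]
  = (9/19)    [655 ≡ 9 mod 19]
  = (19/9)    [QR: 9 ≡ 1 mod 4, sign kept]
  = (1/9)    [19 ≡ 1 mod 9]
  = 1    [(1/9) = 1]
Product: (-1)·(1) = -1.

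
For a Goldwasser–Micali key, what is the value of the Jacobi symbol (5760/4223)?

-1

(5760/4223)
  = (1537/4223)    [5760 ≡ 1537 mod 4223]
  = (4223/1537)    [QR: 1537 ≡ 1 mod 4, sign kept]
  = (1149/1537)    [4223 ≡ 1149 mod 1537]
  = (1537/1149)    [QR: 1149 ≡ 1 mod 4, sign kept]
  = (388/1149)    [1537 ≡ 388 mod 1149]
  = (97/1149)    [1149 ≡ 5 mod 8 ⇒ (2/1149)^2 = +1]
  = (1149/97)    [QR: 97 ≡ 1 mod 4, sign kept]
  = (82/97)    [1149 ≡ 82 mod 97]
  = (41/97)    [97 ≡ 1 mod 8 ⇒ (2/97) = +1]
  = (97/41)    [QR: 41 ≡ 1 mod 4, sign kept]
  = (15/41)    [97 ≡ 15 mod 41]
  = (41/15)    [QR: 41 ≡ 1 mod 4, sign kept]
  = (11/15)    [41 ≡ 11 mod 15]
  = -(15/11)    [QR: both ≡ 3 mod 4, sign flips]
  = -(4/11)    [15 ≡ 4 mod 11]
  = -(1/11)    [11 ≡ 3 mod 8 ⇒ (2/11)^2 = +1]
  = -1    [(1/11) = 1]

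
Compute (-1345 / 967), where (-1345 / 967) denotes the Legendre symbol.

(-1345 / 967)
  = (589 / 967)    [-1345 ≡ 589 mod 967]
  = (967 / 589)    [QR: 589 ≡ 1 mod 4, sign kept]
  = (378 / 589)    [967 ≡ 378 mod 589]
  = -(189 / 589)    [589 ≡ 5 mod 8 ⇒ (2 / 589) = -1]
  = -(589 / 189)    [QR: 189 ≡ 1 mod 4, sign kept]
  = -(22 / 189)    [589 ≡ 22 mod 189]
  = (11 / 189)    [189 ≡ 5 mod 8 ⇒ (2 / 189) = -1]
  = (189 / 11)    [QR: 189 ≡ 1 mod 4, sign kept]
  = (2 / 11)    [189 ≡ 2 mod 11]
  = -(1 / 11)    [11 ≡ 3 mod 8 ⇒ (2 / 11) = -1]
  = -1    [(1 / 11) = 1]

-1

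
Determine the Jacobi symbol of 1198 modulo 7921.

1

Factor out 2: 1198 = 2·599. Since 7921 ≡ 1 (mod 8), (2 / 7921) = +1. Now have (599 / 7921).
7921 ≡ 1 (mod 4), so quadratic reciprocity gives (599 / 7921) = (7921 / 599). Reduce: 7921 ≡ 134 (mod 599). Now have (134 / 599).
Factor out 2: 134 = 2·67. Since 599 ≡ 7 (mod 8), (2 / 599) = +1. Now have (67 / 599).
Both 67 ≡ 3 and 599 ≡ 3 (mod 4), so reciprocity gives (67 / 599) = -(599 / 67). Reduce: 599 ≡ 63 (mod 67). Now have -(63 / 67).
Both 63 ≡ 3 and 67 ≡ 3 (mod 4), so reciprocity gives (63 / 67) = -(67 / 63). Reduce: 67 ≡ 4 (mod 63). Now have (4 / 63).
Factor out 2: 4 = 2^2. Since 63 ≡ 7 (mod 8), (2 / 63) = +1, and (2 / 63)^2 = +1. Now have (1 / 63).
(1 / 63) = 1. Collecting the sign factors: 1.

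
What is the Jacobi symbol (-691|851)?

(-691|851)
  = (160|851)    [-691 ≡ 160 mod 851]
  = -(5|851)    [851 ≡ 3 mod 8 ⇒ (2|851)^5 = -1]
  = -(851|5)    [QR: 5 ≡ 1 mod 4, sign kept]
  = -(1|5)    [851 ≡ 1 mod 5]
  = -1    [(1|5) = 1]

-1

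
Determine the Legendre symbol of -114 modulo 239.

1

Reduce the numerator: -114 ≡ 125 (mod 239), so (-114/239) = (125/239).
125 ≡ 1 (mod 4), so quadratic reciprocity gives (125/239) = (239/125). Reduce: 239 ≡ 114 (mod 125). Now have (114/125).
Factor out 2: 114 = 2·57. Since 125 ≡ 5 (mod 8), (2/125) = -1. Now have -(57/125).
57 ≡ 1 (mod 4), so quadratic reciprocity gives (57/125) = (125/57). Reduce: 125 ≡ 11 (mod 57). Now have -(11/57).
57 ≡ 1 (mod 4), so quadratic reciprocity gives (11/57) = (57/11). Reduce: 57 ≡ 2 (mod 11). Now have -(2/11).
Factor out 2: 2 = 2. Since 11 ≡ 3 (mod 8), (2/11) = -1. Now have (1/11).
(1/11) = 1. Collecting the sign factors: 1.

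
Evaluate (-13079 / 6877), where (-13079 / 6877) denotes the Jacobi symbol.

1

(-13079 / 6877)
  = (675 / 6877)    [-13079 ≡ 675 mod 6877]
  = (6877 / 675)    [QR: 6877 ≡ 1 mod 4, sign kept]
  = (127 / 675)    [6877 ≡ 127 mod 675]
  = -(675 / 127)    [QR: both ≡ 3 mod 4, sign flips]
  = -(40 / 127)    [675 ≡ 40 mod 127]
  = -(5 / 127)    [127 ≡ 7 mod 8 ⇒ (2 / 127)^3 = +1]
  = -(127 / 5)    [QR: 5 ≡ 1 mod 4, sign kept]
  = -(2 / 5)    [127 ≡ 2 mod 5]
  = (1 / 5)    [5 ≡ 5 mod 8 ⇒ (2 / 5) = -1]
  = 1    [(1 / 5) = 1]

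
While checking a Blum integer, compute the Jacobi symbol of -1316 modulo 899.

1

(-1316/899)
  = -(1316/899)    [899 ≡ 3 mod 4 ⇒ (-1/899) = -1]
  = -(417/899)    [1316 ≡ 417 mod 899]
  = -(899/417)    [QR: 417 ≡ 1 mod 4, sign kept]
  = -(65/417)    [899 ≡ 65 mod 417]
  = -(417/65)    [QR: 65 ≡ 1 mod 4, sign kept]
  = -(27/65)    [417 ≡ 27 mod 65]
  = -(65/27)    [QR: 65 ≡ 1 mod 4, sign kept]
  = -(11/27)    [65 ≡ 11 mod 27]
  = (27/11)    [QR: both ≡ 3 mod 4, sign flips]
  = (5/11)    [27 ≡ 5 mod 11]
  = (11/5)    [QR: 5 ≡ 1 mod 4, sign kept]
  = (1/5)    [11 ≡ 1 mod 5]
  = 1    [(1/5) = 1]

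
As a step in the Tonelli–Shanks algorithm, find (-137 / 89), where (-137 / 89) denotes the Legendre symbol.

(-137 / 89)
  = (41 / 89)    [-137 ≡ 41 mod 89]
  = (89 / 41)    [QR: 41 ≡ 1 mod 4, sign kept]
  = (7 / 41)    [89 ≡ 7 mod 41]
  = (41 / 7)    [QR: 41 ≡ 1 mod 4, sign kept]
  = (6 / 7)    [41 ≡ 6 mod 7]
  = (3 / 7)    [7 ≡ 7 mod 8 ⇒ (2 / 7) = +1]
  = -(7 / 3)    [QR: both ≡ 3 mod 4, sign flips]
  = -(1 / 3)    [7 ≡ 1 mod 3]
  = -1    [(1 / 3) = 1]

-1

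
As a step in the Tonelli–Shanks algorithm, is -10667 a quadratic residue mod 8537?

(-10667|8537)
  = (10667|8537)    [8537 ≡ 1 mod 4 ⇒ (-1|8537) = +1]
  = (2130|8537)    [10667 ≡ 2130 mod 8537]
  = (1065|8537)    [8537 ≡ 1 mod 8 ⇒ (2|8537) = +1]
  = (8537|1065)    [QR: 1065 ≡ 1 mod 4, sign kept]
  = (17|1065)    [8537 ≡ 17 mod 1065]
  = (1065|17)    [QR: 17 ≡ 1 mod 4, sign kept]
  = (11|17)    [1065 ≡ 11 mod 17]
  = (17|11)    [QR: 17 ≡ 1 mod 4, sign kept]
  = (6|11)    [17 ≡ 6 mod 11]
  = -(3|11)    [11 ≡ 3 mod 8 ⇒ (2|11) = -1]
  = (11|3)    [QR: both ≡ 3 mod 4, sign flips]
  = (2|3)    [11 ≡ 2 mod 3]
  = -(1|3)    [3 ≡ 3 mod 8 ⇒ (2|3) = -1]
  = -1    [(1|3) = 1]
The Legendre symbol is -1, so x^2 ≡ -10667 (mod 8537) has no solution.

no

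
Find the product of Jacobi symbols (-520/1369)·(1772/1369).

By multiplicativity, (-520·1772/1369) = (-520/1369)·(1772/1369).
First factor (-520/1369):
(-520/1369)
  = (520/1369)    [1369 ≡ 1 mod 4 ⇒ (-1/1369) = +1]
  = (65/1369)    [1369 ≡ 1 mod 8 ⇒ (2/1369)^3 = +1]
  = (1369/65)    [QR: 65 ≡ 1 mod 4, sign kept]
  = (4/65)    [1369 ≡ 4 mod 65]
  = (1/65)    [65 ≡ 1 mod 8 ⇒ (2/65)^2 = +1]
  = 1    [(1/65) = 1]
Second factor (1772/1369):
(1772/1369)
  = (403/1369)    [1772 ≡ 403 mod 1369]
  = (1369/403)    [QR: 1369 ≡ 1 mod 4, sign kept]
  = (160/403)    [1369 ≡ 160 mod 403]
  = -(5/403)    [403 ≡ 3 mod 8 ⇒ (2/403)^5 = -1]
  = -(403/5)    [QR: 5 ≡ 1 mod 4, sign kept]
  = -(3/5)    [403 ≡ 3 mod 5]
  = -(5/3)    [QR: 5 ≡ 1 mod 4, sign kept]
  = -(2/3)    [5 ≡ 2 mod 3]
  = (1/3)    [3 ≡ 3 mod 8 ⇒ (2/3) = -1]
  = 1    [(1/3) = 1]
Product: (1)·(1) = 1.

1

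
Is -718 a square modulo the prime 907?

yes

(-718/907)
  = -(718/907)    [907 ≡ 3 mod 4 ⇒ (-1/907) = -1]
  = (359/907)    [907 ≡ 3 mod 8 ⇒ (2/907) = -1]
  = -(907/359)    [QR: both ≡ 3 mod 4, sign flips]
  = -(189/359)    [907 ≡ 189 mod 359]
  = -(359/189)    [QR: 189 ≡ 1 mod 4, sign kept]
  = -(170/189)    [359 ≡ 170 mod 189]
  = (85/189)    [189 ≡ 5 mod 8 ⇒ (2/189) = -1]
  = (189/85)    [QR: 85 ≡ 1 mod 4, sign kept]
  = (19/85)    [189 ≡ 19 mod 85]
  = (85/19)    [QR: 85 ≡ 1 mod 4, sign kept]
  = (9/19)    [85 ≡ 9 mod 19]
  = (19/9)    [QR: 9 ≡ 1 mod 4, sign kept]
  = (1/9)    [19 ≡ 1 mod 9]
  = 1    [(1/9) = 1]
(-718/907) = 1, and 907 is prime, so -718 is a quadratic residue mod 907.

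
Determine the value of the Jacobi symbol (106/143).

1

Factor out 2: 106 = 2·53. Since 143 ≡ 7 (mod 8), (2/143) = +1. Now have (53/143).
53 ≡ 1 (mod 4), so quadratic reciprocity gives (53/143) = (143/53). Reduce: 143 ≡ 37 (mod 53). Now have (37/53).
37 ≡ 1 (mod 4), so quadratic reciprocity gives (37/53) = (53/37). Reduce: 53 ≡ 16 (mod 37). Now have (16/37).
Factor out 2: 16 = 2^4. Since 37 ≡ 5 (mod 8), (2/37) = -1, and (2/37)^4 = +1. Now have (1/37).
(1/37) = 1. Collecting the sign factors: 1.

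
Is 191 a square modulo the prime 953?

no

953 ≡ 1 (mod 4), so quadratic reciprocity gives (191|953) = (953|191). Reduce: 953 ≡ 189 (mod 191). Now have (189|191).
189 ≡ 1 (mod 4), so quadratic reciprocity gives (189|191) = (191|189). Reduce: 191 ≡ 2 (mod 189). Now have (2|189).
Factor out 2: 2 = 2. Since 189 ≡ 5 (mod 8), (2|189) = -1. Now have -(1|189).
(1|189) = 1. Collecting the sign factors: -1.
The Legendre symbol is -1, so x^2 ≡ 191 (mod 953) has no solution.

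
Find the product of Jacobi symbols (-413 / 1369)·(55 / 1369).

1

By multiplicativity, (-413·55 / 1369) = (-413 / 1369)·(55 / 1369).
First factor (-413 / 1369):
(-413 / 1369)
  = (413 / 1369)    [1369 ≡ 1 mod 4 ⇒ (-1 / 1369) = +1]
  = (1369 / 413)    [QR: 413 ≡ 1 mod 4, sign kept]
  = (130 / 413)    [1369 ≡ 130 mod 413]
  = -(65 / 413)    [413 ≡ 5 mod 8 ⇒ (2 / 413) = -1]
  = -(413 / 65)    [QR: 65 ≡ 1 mod 4, sign kept]
  = -(23 / 65)    [413 ≡ 23 mod 65]
  = -(65 / 23)    [QR: 65 ≡ 1 mod 4, sign kept]
  = -(19 / 23)    [65 ≡ 19 mod 23]
  = (23 / 19)    [QR: both ≡ 3 mod 4, sign flips]
  = (4 / 19)    [23 ≡ 4 mod 19]
  = (1 / 19)    [19 ≡ 3 mod 8 ⇒ (2 / 19)^2 = +1]
  = 1    [(1 / 19) = 1]
Second factor (55 / 1369):
(55 / 1369)
  = (1369 / 55)    [QR: 1369 ≡ 1 mod 4, sign kept]
  = (49 / 55)    [1369 ≡ 49 mod 55]
  = (55 / 49)    [QR: 49 ≡ 1 mod 4, sign kept]
  = (6 / 49)    [55 ≡ 6 mod 49]
  = (3 / 49)    [49 ≡ 1 mod 8 ⇒ (2 / 49) = +1]
  = (49 / 3)    [QR: 49 ≡ 1 mod 4, sign kept]
  = (1 / 3)    [49 ≡ 1 mod 3]
  = 1    [(1 / 3) = 1]
Product: (1)·(1) = 1.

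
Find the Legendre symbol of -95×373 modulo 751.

1

By multiplicativity, (-95·373/751) = (-95/751)·(373/751).
First factor (-95/751):
Pull out -1: (-95/751) = (-1/751)·(95/751). Since 751 ≡ 3 (mod 4), (-1/751) = -1. Now have -(95/751).
Both 95 ≡ 3 and 751 ≡ 3 (mod 4), so reciprocity gives (95/751) = -(751/95). Reduce: 751 ≡ 86 (mod 95). Now have (86/95).
Factor out 2: 86 = 2·43. Since 95 ≡ 7 (mod 8), (2/95) = +1. Now have (43/95).
Both 43 ≡ 3 and 95 ≡ 3 (mod 4), so reciprocity gives (43/95) = -(95/43). Reduce: 95 ≡ 9 (mod 43). Now have -(9/43).
9 ≡ 1 (mod 4), so quadratic reciprocity gives (9/43) = (43/9). Reduce: 43 ≡ 7 (mod 9). Now have -(7/9).
9 ≡ 1 (mod 4), so quadratic reciprocity gives (7/9) = (9/7). Reduce: 9 ≡ 2 (mod 7). Now have -(2/7).
Factor out 2: 2 = 2. Since 7 ≡ 7 (mod 8), (2/7) = +1. Now have -(1/7).
(1/7) = 1. Collecting the sign factors: -1.
Second factor (373/751):
373 ≡ 1 (mod 4), so quadratic reciprocity gives (373/751) = (751/373). Reduce: 751 ≡ 5 (mod 373). Now have (5/373).
5 ≡ 1 (mod 4), so quadratic reciprocity gives (5/373) = (373/5). Reduce: 373 ≡ 3 (mod 5). Now have (3/5).
5 ≡ 1 (mod 4), so quadratic reciprocity gives (3/5) = (5/3). Reduce: 5 ≡ 2 (mod 3). Now have (2/3).
Factor out 2: 2 = 2. Since 3 ≡ 3 (mod 8), (2/3) = -1. Now have -(1/3).
(1/3) = 1. Collecting the sign factors: -1.
Product: (-1)·(-1) = 1.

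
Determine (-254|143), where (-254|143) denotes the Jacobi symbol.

1

Pull out -1: (-254|143) = (-1|143)·(254|143). Since 143 ≡ 3 (mod 4), (-1|143) = -1. Now have -(254|143).
Reduce the numerator: 254 ≡ 111 (mod 143), so (254|143) = (111|143).
Both 111 ≡ 3 and 143 ≡ 3 (mod 4), so reciprocity gives (111|143) = -(143|111). Reduce: 143 ≡ 32 (mod 111). Now have (32|111).
Factor out 2: 32 = 2^5. Since 111 ≡ 7 (mod 8), (2|111) = +1, and (2|111)^5 = +1. Now have (1|111).
(1|111) = 1. Collecting the sign factors: 1.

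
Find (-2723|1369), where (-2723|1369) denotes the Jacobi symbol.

1

Pull out -1: (-2723|1369) = (-1|1369)·(2723|1369). Since 1369 ≡ 1 (mod 4), (-1|1369) = +1. Now have (2723|1369).
Reduce the numerator: 2723 ≡ 1354 (mod 1369), so (2723|1369) = (1354|1369).
Factor out 2: 1354 = 2·677. Since 1369 ≡ 1 (mod 8), (2|1369) = +1. Now have (677|1369).
677 ≡ 1 (mod 4), so quadratic reciprocity gives (677|1369) = (1369|677). Reduce: 1369 ≡ 15 (mod 677). Now have (15|677).
677 ≡ 1 (mod 4), so quadratic reciprocity gives (15|677) = (677|15). Reduce: 677 ≡ 2 (mod 15). Now have (2|15).
Factor out 2: 2 = 2. Since 15 ≡ 7 (mod 8), (2|15) = +1. Now have (1|15).
(1|15) = 1. Collecting the sign factors: 1.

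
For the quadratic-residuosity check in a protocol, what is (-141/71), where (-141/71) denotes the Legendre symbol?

1

Reduce the numerator: -141 ≡ 1 (mod 71), so (-141/71) = (1/71).
(1/71) = 1. Collecting the sign factors: 1.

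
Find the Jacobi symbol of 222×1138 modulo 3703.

By multiplicativity, (222·1138|3703) = (222|3703)·(1138|3703).
First factor (222|3703):
Factor out 2: 222 = 2·111. Since 3703 ≡ 7 (mod 8), (2|3703) = +1. Now have (111|3703).
Both 111 ≡ 3 and 3703 ≡ 3 (mod 4), so reciprocity gives (111|3703) = -(3703|111). Reduce: 3703 ≡ 40 (mod 111). Now have -(40|111).
Factor out 2: 40 = 2^3·5. Since 111 ≡ 7 (mod 8), (2|111) = +1, and (2|111)^3 = +1. Now have -(5|111).
5 ≡ 1 (mod 4), so quadratic reciprocity gives (5|111) = (111|5). Reduce: 111 ≡ 1 (mod 5). Now have -(1|5).
(1|5) = 1. Collecting the sign factors: -1.
Second factor (1138|3703):
Factor out 2: 1138 = 2·569. Since 3703 ≡ 7 (mod 8), (2|3703) = +1. Now have (569|3703).
569 ≡ 1 (mod 4), so quadratic reciprocity gives (569|3703) = (3703|569). Reduce: 3703 ≡ 289 (mod 569). Now have (289|569).
289 ≡ 1 (mod 4), so quadratic reciprocity gives (289|569) = (569|289). Reduce: 569 ≡ 280 (mod 289). Now have (280|289).
Factor out 2: 280 = 2^3·35. Since 289 ≡ 1 (mod 8), (2|289) = +1, and (2|289)^3 = +1. Now have (35|289).
289 ≡ 1 (mod 4), so quadratic reciprocity gives (35|289) = (289|35). Reduce: 289 ≡ 9 (mod 35). Now have (9|35).
9 ≡ 1 (mod 4), so quadratic reciprocity gives (9|35) = (35|9). Reduce: 35 ≡ 8 (mod 9). Now have (8|9).
Factor out 2: 8 = 2^3. Since 9 ≡ 1 (mod 8), (2|9) = +1, and (2|9)^3 = +1. Now have (1|9).
(1|9) = 1. Collecting the sign factors: 1.
Product: (-1)·(1) = -1.

-1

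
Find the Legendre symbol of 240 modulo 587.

-1

(240 / 587)
  = (15 / 587)    [587 ≡ 3 mod 8 ⇒ (2 / 587)^4 = +1]
  = -(587 / 15)    [QR: both ≡ 3 mod 4, sign flips]
  = -(2 / 15)    [587 ≡ 2 mod 15]
  = -(1 / 15)    [15 ≡ 7 mod 8 ⇒ (2 / 15) = +1]
  = -1    [(1 / 15) = 1]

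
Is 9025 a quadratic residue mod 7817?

yes

(9025|7817)
  = (1208|7817)    [9025 ≡ 1208 mod 7817]
  = (151|7817)    [7817 ≡ 1 mod 8 ⇒ (2|7817)^3 = +1]
  = (7817|151)    [QR: 7817 ≡ 1 mod 4, sign kept]
  = (116|151)    [7817 ≡ 116 mod 151]
  = (29|151)    [151 ≡ 7 mod 8 ⇒ (2|151)^2 = +1]
  = (151|29)    [QR: 29 ≡ 1 mod 4, sign kept]
  = (6|29)    [151 ≡ 6 mod 29]
  = -(3|29)    [29 ≡ 5 mod 8 ⇒ (2|29) = -1]
  = -(29|3)    [QR: 29 ≡ 1 mod 4, sign kept]
  = -(2|3)    [29 ≡ 2 mod 3]
  = (1|3)    [3 ≡ 3 mod 8 ⇒ (2|3) = -1]
  = 1    [(1|3) = 1]
(9025|7817) = 1, and 7817 is prime, so 9025 is a quadratic residue mod 7817.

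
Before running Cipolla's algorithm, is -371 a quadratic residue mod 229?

no

(-371|229)
  = (371|229)    [229 ≡ 1 mod 4 ⇒ (-1|229) = +1]
  = (142|229)    [371 ≡ 142 mod 229]
  = -(71|229)    [229 ≡ 5 mod 8 ⇒ (2|229) = -1]
  = -(229|71)    [QR: 229 ≡ 1 mod 4, sign kept]
  = -(16|71)    [229 ≡ 16 mod 71]
  = -(1|71)    [71 ≡ 7 mod 8 ⇒ (2|71)^4 = +1]
  = -1    [(1|71) = 1]
The Legendre symbol is -1, so x^2 ≡ -371 (mod 229) has no solution.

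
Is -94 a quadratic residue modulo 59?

no

Reduce the numerator: -94 ≡ 24 (mod 59), so (-94|59) = (24|59).
Factor out 2: 24 = 2^3·3. Since 59 ≡ 3 (mod 8), (2|59) = -1, and (2|59)^3 = -1. Now have -(3|59).
Both 3 ≡ 3 and 59 ≡ 3 (mod 4), so reciprocity gives (3|59) = -(59|3). Reduce: 59 ≡ 2 (mod 3). Now have (2|3).
Factor out 2: 2 = 2. Since 3 ≡ 3 (mod 8), (2|3) = -1. Now have -(1|3).
(1|3) = 1. Collecting the sign factors: -1.
The Legendre symbol is -1, so x^2 ≡ -94 (mod 59) has no solution.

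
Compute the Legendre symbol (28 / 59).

1

Factor out 2: 28 = 2^2·7. Since 59 ≡ 3 (mod 8), (2 / 59) = -1, and (2 / 59)^2 = +1. Now have (7 / 59).
Both 7 ≡ 3 and 59 ≡ 3 (mod 4), so reciprocity gives (7 / 59) = -(59 / 7). Reduce: 59 ≡ 3 (mod 7). Now have -(3 / 7).
Both 3 ≡ 3 and 7 ≡ 3 (mod 4), so reciprocity gives (3 / 7) = -(7 / 3). Reduce: 7 ≡ 1 (mod 3). Now have (1 / 3).
(1 / 3) = 1. Collecting the sign factors: 1.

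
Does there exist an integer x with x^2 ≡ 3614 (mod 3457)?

yes

(3614/3457)
  = (157/3457)    [3614 ≡ 157 mod 3457]
  = (3457/157)    [QR: 157 ≡ 1 mod 4, sign kept]
  = (3/157)    [3457 ≡ 3 mod 157]
  = (157/3)    [QR: 157 ≡ 1 mod 4, sign kept]
  = (1/3)    [157 ≡ 1 mod 3]
  = 1    [(1/3) = 1]
The Legendre symbol is 1, so x^2 ≡ 3614 (mod 3457) has solution.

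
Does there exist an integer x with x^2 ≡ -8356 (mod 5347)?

(-8356/5347)
  = (2338/5347)    [-8356 ≡ 2338 mod 5347]
  = -(1169/5347)    [5347 ≡ 3 mod 8 ⇒ (2/5347) = -1]
  = -(5347/1169)    [QR: 1169 ≡ 1 mod 4, sign kept]
  = -(671/1169)    [5347 ≡ 671 mod 1169]
  = -(1169/671)    [QR: 1169 ≡ 1 mod 4, sign kept]
  = -(498/671)    [1169 ≡ 498 mod 671]
  = -(249/671)    [671 ≡ 7 mod 8 ⇒ (2/671) = +1]
  = -(671/249)    [QR: 249 ≡ 1 mod 4, sign kept]
  = -(173/249)    [671 ≡ 173 mod 249]
  = -(249/173)    [QR: 173 ≡ 1 mod 4, sign kept]
  = -(76/173)    [249 ≡ 76 mod 173]
  = -(19/173)    [173 ≡ 5 mod 8 ⇒ (2/173)^2 = +1]
  = -(173/19)    [QR: 173 ≡ 1 mod 4, sign kept]
  = -(2/19)    [173 ≡ 2 mod 19]
  = (1/19)    [19 ≡ 3 mod 8 ⇒ (2/19) = -1]
  = 1    [(1/19) = 1]
(-8356/5347) = 1, and 5347 is prime, so -8356 is a quadratic residue mod 5347.

yes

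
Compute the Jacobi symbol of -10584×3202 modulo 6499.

By multiplicativity, (-10584·3202/6499) = (-10584/6499)·(3202/6499).
First factor (-10584/6499):
Reduce the numerator: -10584 ≡ 2414 (mod 6499), so (-10584/6499) = (2414/6499).
Factor out 2: 2414 = 2·1207. Since 6499 ≡ 3 (mod 8), (2/6499) = -1. Now have -(1207/6499).
Both 1207 ≡ 3 and 6499 ≡ 3 (mod 4), so reciprocity gives (1207/6499) = -(6499/1207). Reduce: 6499 ≡ 464 (mod 1207). Now have (464/1207).
Factor out 2: 464 = 2^4·29. Since 1207 ≡ 7 (mod 8), (2/1207) = +1, and (2/1207)^4 = +1. Now have (29/1207).
29 ≡ 1 (mod 4), so quadratic reciprocity gives (29/1207) = (1207/29). Reduce: 1207 ≡ 18 (mod 29). Now have (18/29).
Factor out 2: 18 = 2·9. Since 29 ≡ 5 (mod 8), (2/29) = -1. Now have -(9/29).
9 ≡ 1 (mod 4), so quadratic reciprocity gives (9/29) = (29/9). Reduce: 29 ≡ 2 (mod 9). Now have -(2/9).
Factor out 2: 2 = 2. Since 9 ≡ 1 (mod 8), (2/9) = +1. Now have -(1/9).
(1/9) = 1. Collecting the sign factors: -1.
Second factor (3202/6499):
Factor out 2: 3202 = 2·1601. Since 6499 ≡ 3 (mod 8), (2/6499) = -1. Now have -(1601/6499).
1601 ≡ 1 (mod 4), so quadratic reciprocity gives (1601/6499) = (6499/1601). Reduce: 6499 ≡ 95 (mod 1601). Now have -(95/1601).
1601 ≡ 1 (mod 4), so quadratic reciprocity gives (95/1601) = (1601/95). Reduce: 1601 ≡ 81 (mod 95). Now have -(81/95).
81 ≡ 1 (mod 4), so quadratic reciprocity gives (81/95) = (95/81). Reduce: 95 ≡ 14 (mod 81). Now have -(14/81).
Factor out 2: 14 = 2·7. Since 81 ≡ 1 (mod 8), (2/81) = +1. Now have -(7/81).
81 ≡ 1 (mod 4), so quadratic reciprocity gives (7/81) = (81/7). Reduce: 81 ≡ 4 (mod 7). Now have -(4/7).
Factor out 2: 4 = 2^2. Since 7 ≡ 7 (mod 8), (2/7) = +1, and (2/7)^2 = +1. Now have -(1/7).
(1/7) = 1. Collecting the sign factors: -1.
Product: (-1)·(-1) = 1.

1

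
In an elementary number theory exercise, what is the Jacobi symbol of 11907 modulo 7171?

Reduce the numerator: 11907 ≡ 4736 (mod 7171), so (11907/7171) = (4736/7171).
Factor out 2: 4736 = 2^7·37. Since 7171 ≡ 3 (mod 8), (2/7171) = -1, and (2/7171)^7 = -1. Now have -(37/7171).
37 ≡ 1 (mod 4), so quadratic reciprocity gives (37/7171) = (7171/37). Reduce: 7171 ≡ 30 (mod 37). Now have -(30/37).
Factor out 2: 30 = 2·15. Since 37 ≡ 5 (mod 8), (2/37) = -1. Now have (15/37).
37 ≡ 1 (mod 4), so quadratic reciprocity gives (15/37) = (37/15). Reduce: 37 ≡ 7 (mod 15). Now have (7/15).
Both 7 ≡ 3 and 15 ≡ 3 (mod 4), so reciprocity gives (7/15) = -(15/7). Reduce: 15 ≡ 1 (mod 7). Now have -(1/7).
(1/7) = 1. Collecting the sign factors: -1.

-1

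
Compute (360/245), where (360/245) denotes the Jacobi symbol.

(360/245)
  = (115/245)    [360 ≡ 115 mod 245]
  = (245/115)    [QR: 245 ≡ 1 mod 4, sign kept]
  = (15/115)    [245 ≡ 15 mod 115]
  = -(115/15)    [QR: both ≡ 3 mod 4, sign flips]
  = -(10/15)    [115 ≡ 10 mod 15]
  = -(5/15)    [15 ≡ 7 mod 8 ⇒ (2/15) = +1]
  = -(15/5)    [QR: 5 ≡ 1 mod 4, sign kept]
  = -(0/5)    [15 ≡ 0 mod 5]
  = 0    [numerator 0, gcd > 1]

0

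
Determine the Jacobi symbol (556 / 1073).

(556 / 1073)
  = (139 / 1073)    [1073 ≡ 1 mod 8 ⇒ (2 / 1073)^2 = +1]
  = (1073 / 139)    [QR: 1073 ≡ 1 mod 4, sign kept]
  = (100 / 139)    [1073 ≡ 100 mod 139]
  = (25 / 139)    [139 ≡ 3 mod 8 ⇒ (2 / 139)^2 = +1]
  = (139 / 25)    [QR: 25 ≡ 1 mod 4, sign kept]
  = (14 / 25)    [139 ≡ 14 mod 25]
  = (7 / 25)    [25 ≡ 1 mod 8 ⇒ (2 / 25) = +1]
  = (25 / 7)    [QR: 25 ≡ 1 mod 4, sign kept]
  = (4 / 7)    [25 ≡ 4 mod 7]
  = (1 / 7)    [7 ≡ 7 mod 8 ⇒ (2 / 7)^2 = +1]
  = 1    [(1 / 7) = 1]

1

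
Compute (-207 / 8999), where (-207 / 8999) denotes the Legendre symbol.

(-207 / 8999)
  = (8792 / 8999)    [-207 ≡ 8792 mod 8999]
  = (1099 / 8999)    [8999 ≡ 7 mod 8 ⇒ (2 / 8999)^3 = +1]
  = -(8999 / 1099)    [QR: both ≡ 3 mod 4, sign flips]
  = -(207 / 1099)    [8999 ≡ 207 mod 1099]
  = (1099 / 207)    [QR: both ≡ 3 mod 4, sign flips]
  = (64 / 207)    [1099 ≡ 64 mod 207]
  = (1 / 207)    [207 ≡ 7 mod 8 ⇒ (2 / 207)^6 = +1]
  = 1    [(1 / 207) = 1]

1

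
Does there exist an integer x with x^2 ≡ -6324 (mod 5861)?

(-6324|5861)
  = (6324|5861)    [5861 ≡ 1 mod 4 ⇒ (-1|5861) = +1]
  = (463|5861)    [6324 ≡ 463 mod 5861]
  = (5861|463)    [QR: 5861 ≡ 1 mod 4, sign kept]
  = (305|463)    [5861 ≡ 305 mod 463]
  = (463|305)    [QR: 305 ≡ 1 mod 4, sign kept]
  = (158|305)    [463 ≡ 158 mod 305]
  = (79|305)    [305 ≡ 1 mod 8 ⇒ (2|305) = +1]
  = (305|79)    [QR: 305 ≡ 1 mod 4, sign kept]
  = (68|79)    [305 ≡ 68 mod 79]
  = (17|79)    [79 ≡ 7 mod 8 ⇒ (2|79)^2 = +1]
  = (79|17)    [QR: 17 ≡ 1 mod 4, sign kept]
  = (11|17)    [79 ≡ 11 mod 17]
  = (17|11)    [QR: 17 ≡ 1 mod 4, sign kept]
  = (6|11)    [17 ≡ 6 mod 11]
  = -(3|11)    [11 ≡ 3 mod 8 ⇒ (2|11) = -1]
  = (11|3)    [QR: both ≡ 3 mod 4, sign flips]
  = (2|3)    [11 ≡ 2 mod 3]
  = -(1|3)    [3 ≡ 3 mod 8 ⇒ (2|3) = -1]
  = -1    [(1|3) = 1]
The Legendre symbol is -1, so x^2 ≡ -6324 (mod 5861) has no solution.

no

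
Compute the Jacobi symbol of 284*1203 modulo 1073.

By multiplicativity, (284·1203 / 1073) = (284 / 1073)·(1203 / 1073).
First factor (284 / 1073):
(284 / 1073)
  = (71 / 1073)    [1073 ≡ 1 mod 8 ⇒ (2 / 1073)^2 = +1]
  = (1073 / 71)    [QR: 1073 ≡ 1 mod 4, sign kept]
  = (8 / 71)    [1073 ≡ 8 mod 71]
  = (1 / 71)    [71 ≡ 7 mod 8 ⇒ (2 / 71)^3 = +1]
  = 1    [(1 / 71) = 1]
Second factor (1203 / 1073):
(1203 / 1073)
  = (130 / 1073)    [1203 ≡ 130 mod 1073]
  = (65 / 1073)    [1073 ≡ 1 mod 8 ⇒ (2 / 1073) = +1]
  = (1073 / 65)    [QR: 65 ≡ 1 mod 4, sign kept]
  = (33 / 65)    [1073 ≡ 33 mod 65]
  = (65 / 33)    [QR: 33 ≡ 1 mod 4, sign kept]
  = (32 / 33)    [65 ≡ 32 mod 33]
  = (1 / 33)    [33 ≡ 1 mod 8 ⇒ (2 / 33)^5 = +1]
  = 1    [(1 / 33) = 1]
Product: (1)·(1) = 1.

1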